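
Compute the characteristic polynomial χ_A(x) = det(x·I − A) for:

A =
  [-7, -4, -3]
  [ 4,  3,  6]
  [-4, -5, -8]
x^3 + 12*x^2 + 45*x + 50

Expanding det(x·I − A) (e.g. by cofactor expansion or by noting that A is similar to its Jordan form J, which has the same characteristic polynomial as A) gives
  χ_A(x) = x^3 + 12*x^2 + 45*x + 50
which factors as (x + 2)*(x + 5)^2. The eigenvalues (with algebraic multiplicities) are λ = -5 with multiplicity 2, λ = -2 with multiplicity 1.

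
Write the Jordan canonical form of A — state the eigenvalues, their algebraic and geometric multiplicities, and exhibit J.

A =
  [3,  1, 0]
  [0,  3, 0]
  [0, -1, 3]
J_2(3) ⊕ J_1(3)

The characteristic polynomial is
  det(x·I − A) = x^3 - 9*x^2 + 27*x - 27 = (x - 3)^3

Eigenvalues and multiplicities (the geometric multiplicity of λ is n − rank(A − λI), which equals the number of Jordan blocks for λ):
  λ = 3: algebraic multiplicity = 3, geometric multiplicity = 2

Determining the block sizes for each eigenvalue:
  λ = 3: 2 blocks summing to 3 forces exactly one block of size 2 and the rest size 1 → block sizes [2, 1]

Assembling the blocks gives a Jordan form
J =
  [3, 1, 0]
  [0, 3, 0]
  [0, 0, 3]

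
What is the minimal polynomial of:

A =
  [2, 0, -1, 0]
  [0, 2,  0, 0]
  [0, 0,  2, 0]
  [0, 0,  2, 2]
x^2 - 4*x + 4

The characteristic polynomial is χ_A(x) = (x - 2)^4, so the eigenvalues are known. The minimal polynomial is
  m_A(x) = Π_λ (x − λ)^{k_λ}
where k_λ is the size of the *largest* Jordan block for λ (equivalently, the smallest k with (A − λI)^k v = 0 for every generalised eigenvector v of λ).

  λ = 2: largest Jordan block has size 2, contributing (x − 2)^2

So m_A(x) = (x - 2)^2 = x^2 - 4*x + 4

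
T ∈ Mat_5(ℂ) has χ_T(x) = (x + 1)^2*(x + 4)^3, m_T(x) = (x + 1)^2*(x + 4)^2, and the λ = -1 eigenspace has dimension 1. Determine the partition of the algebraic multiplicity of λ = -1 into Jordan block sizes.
Block sizes for λ = -1: [2]

Step 1 — from the characteristic polynomial, algebraic multiplicity of λ = -1 is 2. From dim ker(T − (-1)·I) = 1, there are exactly 1 Jordan blocks for λ = -1.
Step 2 — from the minimal polynomial, the factor (x + 1)^2 tells us the largest block for λ = -1 has size 2.
Step 3 — with total size 2, 1 blocks, and largest block 2, the block sizes (in nonincreasing order) are [2].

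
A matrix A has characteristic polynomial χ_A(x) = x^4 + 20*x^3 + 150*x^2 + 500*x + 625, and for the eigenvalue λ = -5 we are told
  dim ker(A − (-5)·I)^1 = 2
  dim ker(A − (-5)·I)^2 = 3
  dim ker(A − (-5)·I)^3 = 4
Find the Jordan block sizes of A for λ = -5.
Block sizes for λ = -5: [3, 1]

From the dimensions of kernels of powers, the number of Jordan blocks of size at least j is d_j − d_{j−1} where d_j = dim ker(N^j) (with d_0 = 0). Computing the differences gives [2, 1, 1].
The number of blocks of size exactly k is (#blocks of size ≥ k) − (#blocks of size ≥ k + 1), so the partition is: 1 block(s) of size 1, 1 block(s) of size 3.
In nonincreasing order the block sizes are [3, 1].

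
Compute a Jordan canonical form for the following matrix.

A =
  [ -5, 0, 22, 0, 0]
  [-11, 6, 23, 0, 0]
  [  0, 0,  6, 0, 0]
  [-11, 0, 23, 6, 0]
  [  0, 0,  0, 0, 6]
J_1(-5) ⊕ J_2(6) ⊕ J_1(6) ⊕ J_1(6)

The characteristic polynomial is
  det(x·I − A) = x^5 - 19*x^4 + 96*x^3 + 216*x^2 - 3024*x + 6480 = (x - 6)^4*(x + 5)

Eigenvalues and multiplicities (the geometric multiplicity of λ is n − rank(A − λI), which equals the number of Jordan blocks for λ):
  λ = -5: algebraic multiplicity = 1, geometric multiplicity = 1
  λ = 6: algebraic multiplicity = 4, geometric multiplicity = 3

Determining the block sizes for each eigenvalue:
  λ = -5: one block (gm = 1), so the single block has size am = 1 → block sizes [1]
  λ = 6: 3 blocks summing to 4 forces exactly one block of size 2 and the rest size 1 → block sizes [2, 1, 1]

Assembling the blocks gives a Jordan form
J =
  [-5, 0, 0, 0, 0]
  [ 0, 6, 1, 0, 0]
  [ 0, 0, 6, 0, 0]
  [ 0, 0, 0, 6, 0]
  [ 0, 0, 0, 0, 6]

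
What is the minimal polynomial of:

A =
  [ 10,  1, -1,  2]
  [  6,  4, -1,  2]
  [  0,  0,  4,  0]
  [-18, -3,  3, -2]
x^3 - 12*x^2 + 48*x - 64

The characteristic polynomial is χ_A(x) = (x - 4)^4, so the eigenvalues are known. The minimal polynomial is
  m_A(x) = Π_λ (x − λ)^{k_λ}
where k_λ is the size of the *largest* Jordan block for λ (equivalently, the smallest k with (A − λI)^k v = 0 for every generalised eigenvector v of λ).

  λ = 4: largest Jordan block has size 3, contributing (x − 4)^3

So m_A(x) = (x - 4)^3 = x^3 - 12*x^2 + 48*x - 64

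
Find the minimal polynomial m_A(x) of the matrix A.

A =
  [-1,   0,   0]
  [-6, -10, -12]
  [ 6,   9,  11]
x^2 - x - 2

The characteristic polynomial is χ_A(x) = (x - 2)*(x + 1)^2, so the eigenvalues are known. The minimal polynomial is
  m_A(x) = Π_λ (x − λ)^{k_λ}
where k_λ is the size of the *largest* Jordan block for λ (equivalently, the smallest k with (A − λI)^k v = 0 for every generalised eigenvector v of λ).

  λ = -1: largest Jordan block has size 1, contributing (x + 1)
  λ = 2: largest Jordan block has size 1, contributing (x − 2)

So m_A(x) = (x - 2)*(x + 1) = x^2 - x - 2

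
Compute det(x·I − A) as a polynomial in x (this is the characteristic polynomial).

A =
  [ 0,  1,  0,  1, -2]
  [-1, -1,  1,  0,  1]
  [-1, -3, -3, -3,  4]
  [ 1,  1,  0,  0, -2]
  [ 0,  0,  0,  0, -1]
x^5 + 5*x^4 + 10*x^3 + 10*x^2 + 5*x + 1

Expanding det(x·I − A) (e.g. by cofactor expansion or by noting that A is similar to its Jordan form J, which has the same characteristic polynomial as A) gives
  χ_A(x) = x^5 + 5*x^4 + 10*x^3 + 10*x^2 + 5*x + 1
which factors as (x + 1)^5. The eigenvalues (with algebraic multiplicities) are λ = -1 with multiplicity 5.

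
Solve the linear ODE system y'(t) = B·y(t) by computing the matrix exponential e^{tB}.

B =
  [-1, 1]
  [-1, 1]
e^{tB} =
  [1 - t, t]
  [-t, t + 1]

Strategy: write B = P · J · P⁻¹ where J is a Jordan canonical form, so e^{tB} = P · e^{tJ} · P⁻¹, and e^{tJ} can be computed block-by-block.

B has Jordan form
J =
  [0, 1]
  [0, 0]
(up to reordering of blocks).

Per-block formulas:
  For a 2×2 Jordan block J_2(0): exp(t · J_2(0)) = e^(0t)·(I + t·N), where N is the 2×2 nilpotent shift.

After assembling e^{tJ} and conjugating by P, we get:

e^{tB} =
  [1 - t, t]
  [-t, t + 1]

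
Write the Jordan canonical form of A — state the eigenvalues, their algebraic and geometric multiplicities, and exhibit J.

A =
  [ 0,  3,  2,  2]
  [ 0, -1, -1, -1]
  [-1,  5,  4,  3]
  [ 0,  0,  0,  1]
J_3(1) ⊕ J_1(1)

The characteristic polynomial is
  det(x·I − A) = x^4 - 4*x^3 + 6*x^2 - 4*x + 1 = (x - 1)^4

Eigenvalues and multiplicities (the geometric multiplicity of λ is n − rank(A − λI), which equals the number of Jordan blocks for λ):
  λ = 1: algebraic multiplicity = 4, geometric multiplicity = 2

Determining the block sizes for each eigenvalue:
  λ = 1: with am = 4 and gm = 2, the partition is not yet determined (e.g. several partitions of 4 into 2 parts exist). Let N = A − (1)·I. Computing rank(N^1) = 2, rank(N^2) = 1, rank(N^3) = 0; the number of blocks of size ≥ j is rank(N^{j−1}) − rank(N^j), giving [2, 1, 1]. So we have 1 block(s) of size 3, 1 block(s) of size 1 → block sizes [3, 1]

Assembling the blocks gives a Jordan form
J =
  [1, 1, 0, 0]
  [0, 1, 1, 0]
  [0, 0, 1, 0]
  [0, 0, 0, 1]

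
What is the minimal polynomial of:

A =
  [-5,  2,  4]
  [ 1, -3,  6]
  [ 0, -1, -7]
x^3 + 15*x^2 + 75*x + 125

The characteristic polynomial is χ_A(x) = (x + 5)^3, so the eigenvalues are known. The minimal polynomial is
  m_A(x) = Π_λ (x − λ)^{k_λ}
where k_λ is the size of the *largest* Jordan block for λ (equivalently, the smallest k with (A − λI)^k v = 0 for every generalised eigenvector v of λ).

  λ = -5: largest Jordan block has size 3, contributing (x + 5)^3

So m_A(x) = (x + 5)^3 = x^3 + 15*x^2 + 75*x + 125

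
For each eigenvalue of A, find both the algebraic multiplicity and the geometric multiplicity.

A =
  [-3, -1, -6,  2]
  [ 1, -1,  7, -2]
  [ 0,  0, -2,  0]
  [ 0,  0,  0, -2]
λ = -2: alg = 4, geom = 2

Step 1 — factor the characteristic polynomial to read off the algebraic multiplicities:
  χ_A(x) = (x + 2)^4

Step 2 — compute geometric multiplicities via the rank-nullity identity g(λ) = n − rank(A − λI):
  rank(A − (-2)·I) = 2, so dim ker(A − (-2)·I) = n − 2 = 2

Summary:
  λ = -2: algebraic multiplicity = 4, geometric multiplicity = 2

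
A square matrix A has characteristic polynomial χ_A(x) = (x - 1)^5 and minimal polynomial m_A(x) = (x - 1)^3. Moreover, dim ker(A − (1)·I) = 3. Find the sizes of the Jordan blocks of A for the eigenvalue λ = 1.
Block sizes for λ = 1: [3, 1, 1]

Step 1 — from the characteristic polynomial, algebraic multiplicity of λ = 1 is 5. From dim ker(A − (1)·I) = 3, there are exactly 3 Jordan blocks for λ = 1.
Step 2 — from the minimal polynomial, the factor (x − 1)^3 tells us the largest block for λ = 1 has size 3.
Step 3 — with total size 5, 3 blocks, and largest block 3, the block sizes (in nonincreasing order) are [3, 1, 1].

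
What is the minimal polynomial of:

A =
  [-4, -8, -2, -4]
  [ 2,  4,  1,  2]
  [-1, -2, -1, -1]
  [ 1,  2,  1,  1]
x^3

The characteristic polynomial is χ_A(x) = x^4, so the eigenvalues are known. The minimal polynomial is
  m_A(x) = Π_λ (x − λ)^{k_λ}
where k_λ is the size of the *largest* Jordan block for λ (equivalently, the smallest k with (A − λI)^k v = 0 for every generalised eigenvector v of λ).

  λ = 0: largest Jordan block has size 3, contributing (x − 0)^3

So m_A(x) = x^3 = x^3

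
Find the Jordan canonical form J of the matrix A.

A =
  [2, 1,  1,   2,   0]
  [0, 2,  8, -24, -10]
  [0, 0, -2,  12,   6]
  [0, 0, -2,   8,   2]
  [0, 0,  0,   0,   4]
J_2(2) ⊕ J_1(2) ⊕ J_1(4) ⊕ J_1(4)

The characteristic polynomial is
  det(x·I − A) = x^5 - 14*x^4 + 76*x^3 - 200*x^2 + 256*x - 128 = (x - 4)^2*(x - 2)^3

Eigenvalues and multiplicities (the geometric multiplicity of λ is n − rank(A − λI), which equals the number of Jordan blocks for λ):
  λ = 2: algebraic multiplicity = 3, geometric multiplicity = 2
  λ = 4: algebraic multiplicity = 2, geometric multiplicity = 2

Determining the block sizes for each eigenvalue:
  λ = 2: 2 blocks summing to 3 forces exactly one block of size 2 and the rest size 1 → block sizes [2, 1]
  λ = 4: gm = am = 2, so every block has size 1 → block sizes [1, 1]

Assembling the blocks gives a Jordan form
J =
  [2, 1, 0, 0, 0]
  [0, 2, 0, 0, 0]
  [0, 0, 2, 0, 0]
  [0, 0, 0, 4, 0]
  [0, 0, 0, 0, 4]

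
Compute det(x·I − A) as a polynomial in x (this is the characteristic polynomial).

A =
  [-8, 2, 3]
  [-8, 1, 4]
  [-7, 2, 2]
x^3 + 5*x^2 + 7*x + 3

Expanding det(x·I − A) (e.g. by cofactor expansion or by noting that A is similar to its Jordan form J, which has the same characteristic polynomial as A) gives
  χ_A(x) = x^3 + 5*x^2 + 7*x + 3
which factors as (x + 1)^2*(x + 3). The eigenvalues (with algebraic multiplicities) are λ = -3 with multiplicity 1, λ = -1 with multiplicity 2.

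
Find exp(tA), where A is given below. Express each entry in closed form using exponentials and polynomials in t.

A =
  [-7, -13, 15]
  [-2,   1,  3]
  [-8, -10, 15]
e^{tA} =
  [3*t^2*exp(3*t) - 10*t*exp(3*t) + exp(3*t), 3*t^2*exp(3*t) - 13*t*exp(3*t), -9*t^2*exp(3*t)/2 + 15*t*exp(3*t)]
  [-2*t*exp(3*t), -2*t*exp(3*t) + exp(3*t), 3*t*exp(3*t)]
  [2*t^2*exp(3*t) - 8*t*exp(3*t), 2*t^2*exp(3*t) - 10*t*exp(3*t), -3*t^2*exp(3*t) + 12*t*exp(3*t) + exp(3*t)]

Strategy: write A = P · J · P⁻¹ where J is a Jordan canonical form, so e^{tA} = P · e^{tJ} · P⁻¹, and e^{tJ} can be computed block-by-block.

A has Jordan form
J =
  [3, 1, 0]
  [0, 3, 1]
  [0, 0, 3]
(up to reordering of blocks).

Per-block formulas:
  For a 3×3 Jordan block J_3(3): exp(t · J_3(3)) = e^(3t)·(I + t·N + (t^2/2)·N^2), where N is the 3×3 nilpotent shift.

After assembling e^{tJ} and conjugating by P, we get:

e^{tA} =
  [3*t^2*exp(3*t) - 10*t*exp(3*t) + exp(3*t), 3*t^2*exp(3*t) - 13*t*exp(3*t), -9*t^2*exp(3*t)/2 + 15*t*exp(3*t)]
  [-2*t*exp(3*t), -2*t*exp(3*t) + exp(3*t), 3*t*exp(3*t)]
  [2*t^2*exp(3*t) - 8*t*exp(3*t), 2*t^2*exp(3*t) - 10*t*exp(3*t), -3*t^2*exp(3*t) + 12*t*exp(3*t) + exp(3*t)]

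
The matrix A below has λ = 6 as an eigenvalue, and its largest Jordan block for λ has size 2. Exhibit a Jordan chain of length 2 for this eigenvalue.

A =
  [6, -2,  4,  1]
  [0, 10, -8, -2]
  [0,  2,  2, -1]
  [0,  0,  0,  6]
A Jordan chain for λ = 6 of length 2:
v_1 = (-2, 4, 2, 0)ᵀ
v_2 = (0, 1, 0, 0)ᵀ

Let N = A − (6)·I. We want v_2 with N^2 v_2 = 0 but N^1 v_2 ≠ 0; then v_{j-1} := N · v_j for j = 2, …, 2.

Pick v_2 = (0, 1, 0, 0)ᵀ.
Then v_1 = N · v_2 = (-2, 4, 2, 0)ᵀ.

Sanity check: (A − (6)·I) v_1 = (0, 0, 0, 0)ᵀ = 0. ✓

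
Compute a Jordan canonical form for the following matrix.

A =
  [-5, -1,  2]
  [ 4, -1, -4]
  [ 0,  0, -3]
J_2(-3) ⊕ J_1(-3)

The characteristic polynomial is
  det(x·I − A) = x^3 + 9*x^2 + 27*x + 27 = (x + 3)^3

Eigenvalues and multiplicities (the geometric multiplicity of λ is n − rank(A − λI), which equals the number of Jordan blocks for λ):
  λ = -3: algebraic multiplicity = 3, geometric multiplicity = 2

Determining the block sizes for each eigenvalue:
  λ = -3: 2 blocks summing to 3 forces exactly one block of size 2 and the rest size 1 → block sizes [2, 1]

Assembling the blocks gives a Jordan form
J =
  [-3,  1,  0]
  [ 0, -3,  0]
  [ 0,  0, -3]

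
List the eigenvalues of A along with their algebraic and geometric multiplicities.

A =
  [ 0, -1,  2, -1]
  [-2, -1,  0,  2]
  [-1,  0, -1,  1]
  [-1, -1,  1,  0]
λ = -1: alg = 2, geom = 1; λ = 0: alg = 2, geom = 1

Step 1 — factor the characteristic polynomial to read off the algebraic multiplicities:
  χ_A(x) = x^2*(x + 1)^2

Step 2 — compute geometric multiplicities via the rank-nullity identity g(λ) = n − rank(A − λI):
  rank(A − (-1)·I) = 3, so dim ker(A − (-1)·I) = n − 3 = 1
  rank(A − (0)·I) = 3, so dim ker(A − (0)·I) = n − 3 = 1

Summary:
  λ = -1: algebraic multiplicity = 2, geometric multiplicity = 1
  λ = 0: algebraic multiplicity = 2, geometric multiplicity = 1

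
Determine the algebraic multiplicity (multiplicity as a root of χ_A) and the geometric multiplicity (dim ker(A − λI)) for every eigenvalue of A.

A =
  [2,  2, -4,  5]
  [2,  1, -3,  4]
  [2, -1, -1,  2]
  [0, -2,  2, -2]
λ = 0: alg = 4, geom = 2

Step 1 — factor the characteristic polynomial to read off the algebraic multiplicities:
  χ_A(x) = x^4

Step 2 — compute geometric multiplicities via the rank-nullity identity g(λ) = n − rank(A − λI):
  rank(A − (0)·I) = 2, so dim ker(A − (0)·I) = n − 2 = 2

Summary:
  λ = 0: algebraic multiplicity = 4, geometric multiplicity = 2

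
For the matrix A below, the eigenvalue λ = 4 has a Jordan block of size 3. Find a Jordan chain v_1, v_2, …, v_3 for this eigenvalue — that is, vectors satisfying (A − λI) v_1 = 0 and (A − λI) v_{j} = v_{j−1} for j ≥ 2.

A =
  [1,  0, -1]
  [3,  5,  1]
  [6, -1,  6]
A Jordan chain for λ = 4 of length 3:
v_1 = (3, 0, -9)ᵀ
v_2 = (-3, 3, 6)ᵀ
v_3 = (1, 0, 0)ᵀ

Let N = A − (4)·I. We want v_3 with N^3 v_3 = 0 but N^2 v_3 ≠ 0; then v_{j-1} := N · v_j for j = 3, …, 2.

Pick v_3 = (1, 0, 0)ᵀ.
Then v_2 = N · v_3 = (-3, 3, 6)ᵀ.
Then v_1 = N · v_2 = (3, 0, -9)ᵀ.

Sanity check: (A − (4)·I) v_1 = (0, 0, 0)ᵀ = 0. ✓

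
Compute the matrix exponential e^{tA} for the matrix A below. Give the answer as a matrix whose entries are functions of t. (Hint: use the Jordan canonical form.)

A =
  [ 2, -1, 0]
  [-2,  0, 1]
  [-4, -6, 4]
e^{tA} =
  [t^2*exp(2*t) + exp(2*t), t^2*exp(2*t) - t*exp(2*t), -t^2*exp(2*t)/2]
  [-2*t*exp(2*t), -2*t*exp(2*t) + exp(2*t), t*exp(2*t)]
  [2*t^2*exp(2*t) - 4*t*exp(2*t), 2*t^2*exp(2*t) - 6*t*exp(2*t), -t^2*exp(2*t) + 2*t*exp(2*t) + exp(2*t)]

Strategy: write A = P · J · P⁻¹ where J is a Jordan canonical form, so e^{tA} = P · e^{tJ} · P⁻¹, and e^{tJ} can be computed block-by-block.

A has Jordan form
J =
  [2, 1, 0]
  [0, 2, 1]
  [0, 0, 2]
(up to reordering of blocks).

Per-block formulas:
  For a 3×3 Jordan block J_3(2): exp(t · J_3(2)) = e^(2t)·(I + t·N + (t^2/2)·N^2), where N is the 3×3 nilpotent shift.

After assembling e^{tJ} and conjugating by P, we get:

e^{tA} =
  [t^2*exp(2*t) + exp(2*t), t^2*exp(2*t) - t*exp(2*t), -t^2*exp(2*t)/2]
  [-2*t*exp(2*t), -2*t*exp(2*t) + exp(2*t), t*exp(2*t)]
  [2*t^2*exp(2*t) - 4*t*exp(2*t), 2*t^2*exp(2*t) - 6*t*exp(2*t), -t^2*exp(2*t) + 2*t*exp(2*t) + exp(2*t)]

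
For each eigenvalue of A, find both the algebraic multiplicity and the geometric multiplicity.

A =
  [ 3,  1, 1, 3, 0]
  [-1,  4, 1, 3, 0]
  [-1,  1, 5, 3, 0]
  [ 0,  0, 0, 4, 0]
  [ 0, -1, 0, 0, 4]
λ = 4: alg = 5, geom = 3

Step 1 — factor the characteristic polynomial to read off the algebraic multiplicities:
  χ_A(x) = (x - 4)^5

Step 2 — compute geometric multiplicities via the rank-nullity identity g(λ) = n − rank(A − λI):
  rank(A − (4)·I) = 2, so dim ker(A − (4)·I) = n − 2 = 3

Summary:
  λ = 4: algebraic multiplicity = 5, geometric multiplicity = 3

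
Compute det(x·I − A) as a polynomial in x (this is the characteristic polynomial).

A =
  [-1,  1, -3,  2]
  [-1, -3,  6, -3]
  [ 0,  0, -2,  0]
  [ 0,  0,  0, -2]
x^4 + 8*x^3 + 24*x^2 + 32*x + 16

Expanding det(x·I − A) (e.g. by cofactor expansion or by noting that A is similar to its Jordan form J, which has the same characteristic polynomial as A) gives
  χ_A(x) = x^4 + 8*x^3 + 24*x^2 + 32*x + 16
which factors as (x + 2)^4. The eigenvalues (with algebraic multiplicities) are λ = -2 with multiplicity 4.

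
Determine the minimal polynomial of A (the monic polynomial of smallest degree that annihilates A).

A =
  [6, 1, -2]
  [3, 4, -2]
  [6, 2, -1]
x^2 - 6*x + 9

The characteristic polynomial is χ_A(x) = (x - 3)^3, so the eigenvalues are known. The minimal polynomial is
  m_A(x) = Π_λ (x − λ)^{k_λ}
where k_λ is the size of the *largest* Jordan block for λ (equivalently, the smallest k with (A − λI)^k v = 0 for every generalised eigenvector v of λ).

  λ = 3: largest Jordan block has size 2, contributing (x − 3)^2

So m_A(x) = (x - 3)^2 = x^2 - 6*x + 9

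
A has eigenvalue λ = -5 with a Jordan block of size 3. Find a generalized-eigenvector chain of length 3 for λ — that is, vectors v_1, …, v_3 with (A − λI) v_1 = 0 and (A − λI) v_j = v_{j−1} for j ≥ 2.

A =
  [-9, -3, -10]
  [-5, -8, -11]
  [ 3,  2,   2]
A Jordan chain for λ = -5 of length 3:
v_1 = (1, 2, -1)ᵀ
v_2 = (-4, -5, 3)ᵀ
v_3 = (1, 0, 0)ᵀ

Let N = A − (-5)·I. We want v_3 with N^3 v_3 = 0 but N^2 v_3 ≠ 0; then v_{j-1} := N · v_j for j = 3, …, 2.

Pick v_3 = (1, 0, 0)ᵀ.
Then v_2 = N · v_3 = (-4, -5, 3)ᵀ.
Then v_1 = N · v_2 = (1, 2, -1)ᵀ.

Sanity check: (A − (-5)·I) v_1 = (0, 0, 0)ᵀ = 0. ✓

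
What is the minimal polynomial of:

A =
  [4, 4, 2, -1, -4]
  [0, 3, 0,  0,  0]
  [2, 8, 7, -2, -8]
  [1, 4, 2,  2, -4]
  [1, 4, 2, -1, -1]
x^2 - 6*x + 9

The characteristic polynomial is χ_A(x) = (x - 3)^5, so the eigenvalues are known. The minimal polynomial is
  m_A(x) = Π_λ (x − λ)^{k_λ}
where k_λ is the size of the *largest* Jordan block for λ (equivalently, the smallest k with (A − λI)^k v = 0 for every generalised eigenvector v of λ).

  λ = 3: largest Jordan block has size 2, contributing (x − 3)^2

So m_A(x) = (x - 3)^2 = x^2 - 6*x + 9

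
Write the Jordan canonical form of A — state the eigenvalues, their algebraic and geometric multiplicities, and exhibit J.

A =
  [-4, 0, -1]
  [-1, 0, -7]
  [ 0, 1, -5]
J_3(-3)

The characteristic polynomial is
  det(x·I − A) = x^3 + 9*x^2 + 27*x + 27 = (x + 3)^3

Eigenvalues and multiplicities (the geometric multiplicity of λ is n − rank(A − λI), which equals the number of Jordan blocks for λ):
  λ = -3: algebraic multiplicity = 3, geometric multiplicity = 1

Determining the block sizes for each eigenvalue:
  λ = -3: one block (gm = 1), so the single block has size am = 3 → block sizes [3]

Assembling the blocks gives a Jordan form
J =
  [-3,  1,  0]
  [ 0, -3,  1]
  [ 0,  0, -3]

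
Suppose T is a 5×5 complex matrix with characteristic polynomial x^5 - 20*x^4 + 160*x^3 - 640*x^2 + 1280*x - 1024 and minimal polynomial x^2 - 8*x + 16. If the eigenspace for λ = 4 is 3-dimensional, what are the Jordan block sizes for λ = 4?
Block sizes for λ = 4: [2, 2, 1]

Step 1 — from the characteristic polynomial, algebraic multiplicity of λ = 4 is 5. From dim ker(T − (4)·I) = 3, there are exactly 3 Jordan blocks for λ = 4.
Step 2 — from the minimal polynomial, the factor (x − 4)^2 tells us the largest block for λ = 4 has size 2.
Step 3 — with total size 5, 3 blocks, and largest block 2, the block sizes (in nonincreasing order) are [2, 2, 1].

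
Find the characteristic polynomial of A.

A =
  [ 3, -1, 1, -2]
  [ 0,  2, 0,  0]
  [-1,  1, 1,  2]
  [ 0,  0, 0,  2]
x^4 - 8*x^3 + 24*x^2 - 32*x + 16

Expanding det(x·I − A) (e.g. by cofactor expansion or by noting that A is similar to its Jordan form J, which has the same characteristic polynomial as A) gives
  χ_A(x) = x^4 - 8*x^3 + 24*x^2 - 32*x + 16
which factors as (x - 2)^4. The eigenvalues (with algebraic multiplicities) are λ = 2 with multiplicity 4.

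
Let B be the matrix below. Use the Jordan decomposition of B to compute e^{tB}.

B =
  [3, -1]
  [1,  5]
e^{tB} =
  [-t*exp(4*t) + exp(4*t), -t*exp(4*t)]
  [t*exp(4*t), t*exp(4*t) + exp(4*t)]

Strategy: write B = P · J · P⁻¹ where J is a Jordan canonical form, so e^{tB} = P · e^{tJ} · P⁻¹, and e^{tJ} can be computed block-by-block.

B has Jordan form
J =
  [4, 1]
  [0, 4]
(up to reordering of blocks).

Per-block formulas:
  For a 2×2 Jordan block J_2(4): exp(t · J_2(4)) = e^(4t)·(I + t·N), where N is the 2×2 nilpotent shift.

After assembling e^{tJ} and conjugating by P, we get:

e^{tB} =
  [-t*exp(4*t) + exp(4*t), -t*exp(4*t)]
  [t*exp(4*t), t*exp(4*t) + exp(4*t)]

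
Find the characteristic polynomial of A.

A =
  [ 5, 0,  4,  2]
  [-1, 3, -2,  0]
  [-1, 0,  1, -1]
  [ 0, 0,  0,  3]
x^4 - 12*x^3 + 54*x^2 - 108*x + 81

Expanding det(x·I − A) (e.g. by cofactor expansion or by noting that A is similar to its Jordan form J, which has the same characteristic polynomial as A) gives
  χ_A(x) = x^4 - 12*x^3 + 54*x^2 - 108*x + 81
which factors as (x - 3)^4. The eigenvalues (with algebraic multiplicities) are λ = 3 with multiplicity 4.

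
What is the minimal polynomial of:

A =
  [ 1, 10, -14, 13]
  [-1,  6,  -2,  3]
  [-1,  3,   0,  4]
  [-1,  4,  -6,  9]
x^2 - 8*x + 16

The characteristic polynomial is χ_A(x) = (x - 4)^4, so the eigenvalues are known. The minimal polynomial is
  m_A(x) = Π_λ (x − λ)^{k_λ}
where k_λ is the size of the *largest* Jordan block for λ (equivalently, the smallest k with (A − λI)^k v = 0 for every generalised eigenvector v of λ).

  λ = 4: largest Jordan block has size 2, contributing (x − 4)^2

So m_A(x) = (x - 4)^2 = x^2 - 8*x + 16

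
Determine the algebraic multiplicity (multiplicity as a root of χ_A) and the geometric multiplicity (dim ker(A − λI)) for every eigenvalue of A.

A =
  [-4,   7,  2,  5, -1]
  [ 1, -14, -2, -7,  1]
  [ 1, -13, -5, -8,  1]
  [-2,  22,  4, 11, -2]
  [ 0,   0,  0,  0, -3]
λ = -3: alg = 5, geom = 3

Step 1 — factor the characteristic polynomial to read off the algebraic multiplicities:
  χ_A(x) = (x + 3)^5

Step 2 — compute geometric multiplicities via the rank-nullity identity g(λ) = n − rank(A − λI):
  rank(A − (-3)·I) = 2, so dim ker(A − (-3)·I) = n − 2 = 3

Summary:
  λ = -3: algebraic multiplicity = 5, geometric multiplicity = 3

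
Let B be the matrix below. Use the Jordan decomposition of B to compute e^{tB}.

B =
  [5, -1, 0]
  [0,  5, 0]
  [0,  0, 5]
e^{tB} =
  [exp(5*t), -t*exp(5*t), 0]
  [0, exp(5*t), 0]
  [0, 0, exp(5*t)]

Strategy: write B = P · J · P⁻¹ where J is a Jordan canonical form, so e^{tB} = P · e^{tJ} · P⁻¹, and e^{tJ} can be computed block-by-block.

B has Jordan form
J =
  [5, 1, 0]
  [0, 5, 0]
  [0, 0, 5]
(up to reordering of blocks).

Per-block formulas:
  For a 1×1 block at λ = 5: exp(t · [5]) = [e^(5t)].
  For a 2×2 Jordan block J_2(5): exp(t · J_2(5)) = e^(5t)·(I + t·N), where N is the 2×2 nilpotent shift.

After assembling e^{tJ} and conjugating by P, we get:

e^{tB} =
  [exp(5*t), -t*exp(5*t), 0]
  [0, exp(5*t), 0]
  [0, 0, exp(5*t)]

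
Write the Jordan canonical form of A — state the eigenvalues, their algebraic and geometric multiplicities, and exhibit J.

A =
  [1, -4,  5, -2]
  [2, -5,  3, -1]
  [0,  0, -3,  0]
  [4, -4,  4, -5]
J_2(-3) ⊕ J_2(-3)

The characteristic polynomial is
  det(x·I − A) = x^4 + 12*x^3 + 54*x^2 + 108*x + 81 = (x + 3)^4

Eigenvalues and multiplicities (the geometric multiplicity of λ is n − rank(A − λI), which equals the number of Jordan blocks for λ):
  λ = -3: algebraic multiplicity = 4, geometric multiplicity = 2

Determining the block sizes for each eigenvalue:
  λ = -3: with am = 4 and gm = 2, the partition is not yet determined (e.g. several partitions of 4 into 2 parts exist). Let N = A − (-3)·I. Computing rank(N^1) = 2, rank(N^2) = 0; the number of blocks of size ≥ j is rank(N^{j−1}) − rank(N^j), giving [2, 2]. So we have 2 block(s) of size 2 → block sizes [2, 2]

Assembling the blocks gives a Jordan form
J =
  [-3,  1,  0,  0]
  [ 0, -3,  0,  0]
  [ 0,  0, -3,  1]
  [ 0,  0,  0, -3]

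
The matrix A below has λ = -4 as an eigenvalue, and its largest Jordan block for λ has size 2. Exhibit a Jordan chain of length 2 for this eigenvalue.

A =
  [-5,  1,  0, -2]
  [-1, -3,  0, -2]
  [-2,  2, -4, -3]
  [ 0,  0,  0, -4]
A Jordan chain for λ = -4 of length 2:
v_1 = (-1, -1, -2, 0)ᵀ
v_2 = (1, 0, 0, 0)ᵀ

Let N = A − (-4)·I. We want v_2 with N^2 v_2 = 0 but N^1 v_2 ≠ 0; then v_{j-1} := N · v_j for j = 2, …, 2.

Pick v_2 = (1, 0, 0, 0)ᵀ.
Then v_1 = N · v_2 = (-1, -1, -2, 0)ᵀ.

Sanity check: (A − (-4)·I) v_1 = (0, 0, 0, 0)ᵀ = 0. ✓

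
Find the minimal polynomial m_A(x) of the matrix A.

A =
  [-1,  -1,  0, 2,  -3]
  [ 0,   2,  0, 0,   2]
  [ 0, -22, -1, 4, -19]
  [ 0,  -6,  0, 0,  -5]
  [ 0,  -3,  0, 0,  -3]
x^4 + 2*x^3 + x^2

The characteristic polynomial is χ_A(x) = x^2*(x + 1)^3, so the eigenvalues are known. The minimal polynomial is
  m_A(x) = Π_λ (x − λ)^{k_λ}
where k_λ is the size of the *largest* Jordan block for λ (equivalently, the smallest k with (A − λI)^k v = 0 for every generalised eigenvector v of λ).

  λ = -1: largest Jordan block has size 2, contributing (x + 1)^2
  λ = 0: largest Jordan block has size 2, contributing (x − 0)^2

So m_A(x) = x^2*(x + 1)^2 = x^4 + 2*x^3 + x^2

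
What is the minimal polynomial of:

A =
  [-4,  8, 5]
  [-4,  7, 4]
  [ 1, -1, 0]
x^3 - 3*x^2 + 3*x - 1

The characteristic polynomial is χ_A(x) = (x - 1)^3, so the eigenvalues are known. The minimal polynomial is
  m_A(x) = Π_λ (x − λ)^{k_λ}
where k_λ is the size of the *largest* Jordan block for λ (equivalently, the smallest k with (A − λI)^k v = 0 for every generalised eigenvector v of λ).

  λ = 1: largest Jordan block has size 3, contributing (x − 1)^3

So m_A(x) = (x - 1)^3 = x^3 - 3*x^2 + 3*x - 1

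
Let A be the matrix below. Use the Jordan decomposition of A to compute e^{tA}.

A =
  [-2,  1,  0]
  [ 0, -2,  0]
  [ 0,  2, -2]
e^{tA} =
  [exp(-2*t), t*exp(-2*t), 0]
  [0, exp(-2*t), 0]
  [0, 2*t*exp(-2*t), exp(-2*t)]

Strategy: write A = P · J · P⁻¹ where J is a Jordan canonical form, so e^{tA} = P · e^{tJ} · P⁻¹, and e^{tJ} can be computed block-by-block.

A has Jordan form
J =
  [-2,  1,  0]
  [ 0, -2,  0]
  [ 0,  0, -2]
(up to reordering of blocks).

Per-block formulas:
  For a 1×1 block at λ = -2: exp(t · [-2]) = [e^(-2t)].
  For a 2×2 Jordan block J_2(-2): exp(t · J_2(-2)) = e^(-2t)·(I + t·N), where N is the 2×2 nilpotent shift.

After assembling e^{tJ} and conjugating by P, we get:

e^{tA} =
  [exp(-2*t), t*exp(-2*t), 0]
  [0, exp(-2*t), 0]
  [0, 2*t*exp(-2*t), exp(-2*t)]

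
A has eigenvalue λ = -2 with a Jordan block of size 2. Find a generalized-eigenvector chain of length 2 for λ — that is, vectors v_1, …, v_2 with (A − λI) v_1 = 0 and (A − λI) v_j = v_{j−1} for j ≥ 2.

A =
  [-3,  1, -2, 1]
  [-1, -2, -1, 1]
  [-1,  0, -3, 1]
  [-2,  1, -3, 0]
A Jordan chain for λ = -2 of length 2:
v_1 = (-1, -1, -1, -2)ᵀ
v_2 = (1, 0, 0, 0)ᵀ

Let N = A − (-2)·I. We want v_2 with N^2 v_2 = 0 but N^1 v_2 ≠ 0; then v_{j-1} := N · v_j for j = 2, …, 2.

Pick v_2 = (1, 0, 0, 0)ᵀ.
Then v_1 = N · v_2 = (-1, -1, -1, -2)ᵀ.

Sanity check: (A − (-2)·I) v_1 = (0, 0, 0, 0)ᵀ = 0. ✓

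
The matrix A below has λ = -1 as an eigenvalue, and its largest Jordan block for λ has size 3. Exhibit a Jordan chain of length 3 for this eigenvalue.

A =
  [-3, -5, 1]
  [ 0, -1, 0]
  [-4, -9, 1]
A Jordan chain for λ = -1 of length 3:
v_1 = (1, 0, 2)ᵀ
v_2 = (-5, 0, -9)ᵀ
v_3 = (0, 1, 0)ᵀ

Let N = A − (-1)·I. We want v_3 with N^3 v_3 = 0 but N^2 v_3 ≠ 0; then v_{j-1} := N · v_j for j = 3, …, 2.

Pick v_3 = (0, 1, 0)ᵀ.
Then v_2 = N · v_3 = (-5, 0, -9)ᵀ.
Then v_1 = N · v_2 = (1, 0, 2)ᵀ.

Sanity check: (A − (-1)·I) v_1 = (0, 0, 0)ᵀ = 0. ✓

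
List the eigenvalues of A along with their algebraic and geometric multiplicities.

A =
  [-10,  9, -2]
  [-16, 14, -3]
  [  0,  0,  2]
λ = 2: alg = 3, geom = 1

Step 1 — factor the characteristic polynomial to read off the algebraic multiplicities:
  χ_A(x) = (x - 2)^3

Step 2 — compute geometric multiplicities via the rank-nullity identity g(λ) = n − rank(A − λI):
  rank(A − (2)·I) = 2, so dim ker(A − (2)·I) = n − 2 = 1

Summary:
  λ = 2: algebraic multiplicity = 3, geometric multiplicity = 1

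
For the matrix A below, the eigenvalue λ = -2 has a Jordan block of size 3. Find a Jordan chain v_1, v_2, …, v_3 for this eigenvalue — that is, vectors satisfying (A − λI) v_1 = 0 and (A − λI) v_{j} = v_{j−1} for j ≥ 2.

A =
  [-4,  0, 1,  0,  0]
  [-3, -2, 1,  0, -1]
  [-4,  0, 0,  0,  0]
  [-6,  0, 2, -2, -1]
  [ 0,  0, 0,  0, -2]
A Jordan chain for λ = -2 of length 3:
v_1 = (0, 2, 0, 4, 0)ᵀ
v_2 = (-2, -3, -4, -6, 0)ᵀ
v_3 = (1, 0, 0, 0, 0)ᵀ

Let N = A − (-2)·I. We want v_3 with N^3 v_3 = 0 but N^2 v_3 ≠ 0; then v_{j-1} := N · v_j for j = 3, …, 2.

Pick v_3 = (1, 0, 0, 0, 0)ᵀ.
Then v_2 = N · v_3 = (-2, -3, -4, -6, 0)ᵀ.
Then v_1 = N · v_2 = (0, 2, 0, 4, 0)ᵀ.

Sanity check: (A − (-2)·I) v_1 = (0, 0, 0, 0, 0)ᵀ = 0. ✓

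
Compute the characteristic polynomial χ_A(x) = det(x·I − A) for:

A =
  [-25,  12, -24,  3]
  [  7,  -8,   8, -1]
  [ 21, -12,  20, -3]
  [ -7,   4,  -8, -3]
x^4 + 16*x^3 + 96*x^2 + 256*x + 256

Expanding det(x·I − A) (e.g. by cofactor expansion or by noting that A is similar to its Jordan form J, which has the same characteristic polynomial as A) gives
  χ_A(x) = x^4 + 16*x^3 + 96*x^2 + 256*x + 256
which factors as (x + 4)^4. The eigenvalues (with algebraic multiplicities) are λ = -4 with multiplicity 4.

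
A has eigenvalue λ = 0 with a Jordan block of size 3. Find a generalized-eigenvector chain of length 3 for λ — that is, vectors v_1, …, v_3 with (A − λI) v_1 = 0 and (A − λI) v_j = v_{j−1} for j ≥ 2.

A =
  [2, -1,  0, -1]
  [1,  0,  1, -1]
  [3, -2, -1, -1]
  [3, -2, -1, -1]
A Jordan chain for λ = 0 of length 3:
v_1 = (0, 2, -2, -2)ᵀ
v_2 = (2, 1, 3, 3)ᵀ
v_3 = (1, 0, 0, 0)ᵀ

Let N = A − (0)·I. We want v_3 with N^3 v_3 = 0 but N^2 v_3 ≠ 0; then v_{j-1} := N · v_j for j = 3, …, 2.

Pick v_3 = (1, 0, 0, 0)ᵀ.
Then v_2 = N · v_3 = (2, 1, 3, 3)ᵀ.
Then v_1 = N · v_2 = (0, 2, -2, -2)ᵀ.

Sanity check: (A − (0)·I) v_1 = (0, 0, 0, 0)ᵀ = 0. ✓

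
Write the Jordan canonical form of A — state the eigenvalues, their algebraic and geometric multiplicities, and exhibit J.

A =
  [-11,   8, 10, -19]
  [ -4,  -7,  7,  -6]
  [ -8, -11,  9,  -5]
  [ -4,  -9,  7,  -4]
J_3(-5) ⊕ J_1(2)

The characteristic polynomial is
  det(x·I − A) = x^4 + 13*x^3 + 45*x^2 - 25*x - 250 = (x - 2)*(x + 5)^3

Eigenvalues and multiplicities (the geometric multiplicity of λ is n − rank(A − λI), which equals the number of Jordan blocks for λ):
  λ = -5: algebraic multiplicity = 3, geometric multiplicity = 1
  λ = 2: algebraic multiplicity = 1, geometric multiplicity = 1

Determining the block sizes for each eigenvalue:
  λ = -5: one block (gm = 1), so the single block has size am = 3 → block sizes [3]
  λ = 2: one block (gm = 1), so the single block has size am = 1 → block sizes [1]

Assembling the blocks gives a Jordan form
J =
  [-5,  1,  0, 0]
  [ 0, -5,  1, 0]
  [ 0,  0, -5, 0]
  [ 0,  0,  0, 2]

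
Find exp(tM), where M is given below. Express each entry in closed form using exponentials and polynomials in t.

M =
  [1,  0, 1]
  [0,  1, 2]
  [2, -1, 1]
e^{tM} =
  [t^2*exp(t) + exp(t), -t^2*exp(t)/2, t*exp(t)]
  [2*t^2*exp(t), -t^2*exp(t) + exp(t), 2*t*exp(t)]
  [2*t*exp(t), -t*exp(t), exp(t)]

Strategy: write M = P · J · P⁻¹ where J is a Jordan canonical form, so e^{tM} = P · e^{tJ} · P⁻¹, and e^{tJ} can be computed block-by-block.

M has Jordan form
J =
  [1, 1, 0]
  [0, 1, 1]
  [0, 0, 1]
(up to reordering of blocks).

Per-block formulas:
  For a 3×3 Jordan block J_3(1): exp(t · J_3(1)) = e^(1t)·(I + t·N + (t^2/2)·N^2), where N is the 3×3 nilpotent shift.

After assembling e^{tJ} and conjugating by P, we get:

e^{tM} =
  [t^2*exp(t) + exp(t), -t^2*exp(t)/2, t*exp(t)]
  [2*t^2*exp(t), -t^2*exp(t) + exp(t), 2*t*exp(t)]
  [2*t*exp(t), -t*exp(t), exp(t)]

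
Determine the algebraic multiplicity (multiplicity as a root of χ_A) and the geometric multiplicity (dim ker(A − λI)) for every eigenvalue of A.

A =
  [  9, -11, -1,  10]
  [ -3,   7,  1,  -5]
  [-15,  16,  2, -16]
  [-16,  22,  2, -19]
λ = -4: alg = 1, geom = 1; λ = 1: alg = 3, geom = 1

Step 1 — factor the characteristic polynomial to read off the algebraic multiplicities:
  χ_A(x) = (x - 1)^3*(x + 4)

Step 2 — compute geometric multiplicities via the rank-nullity identity g(λ) = n − rank(A − λI):
  rank(A − (-4)·I) = 3, so dim ker(A − (-4)·I) = n − 3 = 1
  rank(A − (1)·I) = 3, so dim ker(A − (1)·I) = n − 3 = 1

Summary:
  λ = -4: algebraic multiplicity = 1, geometric multiplicity = 1
  λ = 1: algebraic multiplicity = 3, geometric multiplicity = 1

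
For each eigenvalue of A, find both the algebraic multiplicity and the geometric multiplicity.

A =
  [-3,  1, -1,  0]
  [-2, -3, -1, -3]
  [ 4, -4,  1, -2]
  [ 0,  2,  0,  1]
λ = -1: alg = 4, geom = 2

Step 1 — factor the characteristic polynomial to read off the algebraic multiplicities:
  χ_A(x) = (x + 1)^4

Step 2 — compute geometric multiplicities via the rank-nullity identity g(λ) = n − rank(A − λI):
  rank(A − (-1)·I) = 2, so dim ker(A − (-1)·I) = n − 2 = 2

Summary:
  λ = -1: algebraic multiplicity = 4, geometric multiplicity = 2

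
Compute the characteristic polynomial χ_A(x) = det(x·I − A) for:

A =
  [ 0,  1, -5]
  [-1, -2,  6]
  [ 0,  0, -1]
x^3 + 3*x^2 + 3*x + 1

Expanding det(x·I − A) (e.g. by cofactor expansion or by noting that A is similar to its Jordan form J, which has the same characteristic polynomial as A) gives
  χ_A(x) = x^3 + 3*x^2 + 3*x + 1
which factors as (x + 1)^3. The eigenvalues (with algebraic multiplicities) are λ = -1 with multiplicity 3.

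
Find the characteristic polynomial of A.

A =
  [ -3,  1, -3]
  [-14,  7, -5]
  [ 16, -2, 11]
x^3 - 15*x^2 + 75*x - 125

Expanding det(x·I − A) (e.g. by cofactor expansion or by noting that A is similar to its Jordan form J, which has the same characteristic polynomial as A) gives
  χ_A(x) = x^3 - 15*x^2 + 75*x - 125
which factors as (x - 5)^3. The eigenvalues (with algebraic multiplicities) are λ = 5 with multiplicity 3.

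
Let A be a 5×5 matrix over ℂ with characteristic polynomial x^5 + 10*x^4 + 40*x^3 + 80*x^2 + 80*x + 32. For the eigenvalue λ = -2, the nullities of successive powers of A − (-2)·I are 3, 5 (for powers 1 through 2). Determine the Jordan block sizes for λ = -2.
Block sizes for λ = -2: [2, 2, 1]

From the dimensions of kernels of powers, the number of Jordan blocks of size at least j is d_j − d_{j−1} where d_j = dim ker(N^j) (with d_0 = 0). Computing the differences gives [3, 2].
The number of blocks of size exactly k is (#blocks of size ≥ k) − (#blocks of size ≥ k + 1), so the partition is: 1 block(s) of size 1, 2 block(s) of size 2.
In nonincreasing order the block sizes are [2, 2, 1].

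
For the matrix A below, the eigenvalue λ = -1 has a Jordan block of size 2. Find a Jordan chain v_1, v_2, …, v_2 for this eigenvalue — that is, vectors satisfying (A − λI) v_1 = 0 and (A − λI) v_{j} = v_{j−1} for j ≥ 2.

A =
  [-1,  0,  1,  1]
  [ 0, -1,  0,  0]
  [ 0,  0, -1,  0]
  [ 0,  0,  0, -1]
A Jordan chain for λ = -1 of length 2:
v_1 = (1, 0, 0, 0)ᵀ
v_2 = (0, 0, 1, 0)ᵀ

Let N = A − (-1)·I. We want v_2 with N^2 v_2 = 0 but N^1 v_2 ≠ 0; then v_{j-1} := N · v_j for j = 2, …, 2.

Pick v_2 = (0, 0, 1, 0)ᵀ.
Then v_1 = N · v_2 = (1, 0, 0, 0)ᵀ.

Sanity check: (A − (-1)·I) v_1 = (0, 0, 0, 0)ᵀ = 0. ✓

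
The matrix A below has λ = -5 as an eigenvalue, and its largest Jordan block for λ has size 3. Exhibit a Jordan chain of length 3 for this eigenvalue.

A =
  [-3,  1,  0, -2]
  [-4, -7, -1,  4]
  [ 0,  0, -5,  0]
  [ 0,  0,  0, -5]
A Jordan chain for λ = -5 of length 3:
v_1 = (-1, 2, 0, 0)ᵀ
v_2 = (0, -1, 0, 0)ᵀ
v_3 = (0, 0, 1, 0)ᵀ

Let N = A − (-5)·I. We want v_3 with N^3 v_3 = 0 but N^2 v_3 ≠ 0; then v_{j-1} := N · v_j for j = 3, …, 2.

Pick v_3 = (0, 0, 1, 0)ᵀ.
Then v_2 = N · v_3 = (0, -1, 0, 0)ᵀ.
Then v_1 = N · v_2 = (-1, 2, 0, 0)ᵀ.

Sanity check: (A − (-5)·I) v_1 = (0, 0, 0, 0)ᵀ = 0. ✓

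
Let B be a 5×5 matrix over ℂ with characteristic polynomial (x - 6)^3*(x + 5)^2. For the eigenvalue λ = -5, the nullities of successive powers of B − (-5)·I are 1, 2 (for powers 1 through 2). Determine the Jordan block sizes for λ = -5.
Block sizes for λ = -5: [2]

From the dimensions of kernels of powers, the number of Jordan blocks of size at least j is d_j − d_{j−1} where d_j = dim ker(N^j) (with d_0 = 0). Computing the differences gives [1, 1].
The number of blocks of size exactly k is (#blocks of size ≥ k) − (#blocks of size ≥ k + 1), so the partition is: 1 block(s) of size 2.
In nonincreasing order the block sizes are [2].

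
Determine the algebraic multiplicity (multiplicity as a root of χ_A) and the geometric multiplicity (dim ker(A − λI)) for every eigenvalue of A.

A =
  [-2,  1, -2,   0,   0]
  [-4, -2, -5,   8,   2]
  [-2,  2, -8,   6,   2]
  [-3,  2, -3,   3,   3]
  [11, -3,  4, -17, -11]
λ = -4: alg = 5, geom = 2

Step 1 — factor the characteristic polynomial to read off the algebraic multiplicities:
  χ_A(x) = (x + 4)^5

Step 2 — compute geometric multiplicities via the rank-nullity identity g(λ) = n − rank(A − λI):
  rank(A − (-4)·I) = 3, so dim ker(A − (-4)·I) = n − 3 = 2

Summary:
  λ = -4: algebraic multiplicity = 5, geometric multiplicity = 2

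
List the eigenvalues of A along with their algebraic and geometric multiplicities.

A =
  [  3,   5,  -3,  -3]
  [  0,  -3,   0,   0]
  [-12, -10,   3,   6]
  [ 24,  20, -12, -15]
λ = -3: alg = 4, geom = 3

Step 1 — factor the characteristic polynomial to read off the algebraic multiplicities:
  χ_A(x) = (x + 3)^4

Step 2 — compute geometric multiplicities via the rank-nullity identity g(λ) = n − rank(A − λI):
  rank(A − (-3)·I) = 1, so dim ker(A − (-3)·I) = n − 1 = 3

Summary:
  λ = -3: algebraic multiplicity = 4, geometric multiplicity = 3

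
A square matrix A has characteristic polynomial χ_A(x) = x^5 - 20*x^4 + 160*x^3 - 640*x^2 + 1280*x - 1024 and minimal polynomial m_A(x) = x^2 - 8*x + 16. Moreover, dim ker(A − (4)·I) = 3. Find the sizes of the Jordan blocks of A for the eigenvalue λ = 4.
Block sizes for λ = 4: [2, 2, 1]

Step 1 — from the characteristic polynomial, algebraic multiplicity of λ = 4 is 5. From dim ker(A − (4)·I) = 3, there are exactly 3 Jordan blocks for λ = 4.
Step 2 — from the minimal polynomial, the factor (x − 4)^2 tells us the largest block for λ = 4 has size 2.
Step 3 — with total size 5, 3 blocks, and largest block 2, the block sizes (in nonincreasing order) are [2, 2, 1].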